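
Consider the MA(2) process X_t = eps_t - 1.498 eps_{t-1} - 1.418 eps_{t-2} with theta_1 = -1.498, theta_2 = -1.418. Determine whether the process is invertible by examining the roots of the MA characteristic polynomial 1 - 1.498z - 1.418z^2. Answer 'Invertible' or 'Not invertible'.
\text{Not invertible}

The MA(q) characteristic polynomial is P(z) = 1 - 1.498z - 1.418z^2.
Invertibility requires all roots to lie outside the unit circle, i.e. |z| > 1 for every root.
Set 1 + (-1.498) z + (-1.418) z^2 = 0, i.e. a z^2 + b z + c = 0 with a = -1.418, b = -1.498, c = 1.
Discriminant D = b^2 - 4ac = (-1.498)^2 - 4*(-1.418)*1 = 2.244004 - (-5.672) = 7.916004.
D >= 0, so the roots are real: z = (-b +/- sqrt(D)) / (2a) = (1.498 +/- 2.813539) / (-2.836).
  z_1 = (1.498 + 2.813539) / (-2.836) = -1.5203,   |z_1| = 1.5203.
  z_2 = (1.498 - 2.813539) / (-2.836) = 0.4639,   |z_2| = 0.4639.
Moduli of all roots: 1.5203, 0.4639.
All moduli strictly greater than 1? No.
Verdict: Not invertible.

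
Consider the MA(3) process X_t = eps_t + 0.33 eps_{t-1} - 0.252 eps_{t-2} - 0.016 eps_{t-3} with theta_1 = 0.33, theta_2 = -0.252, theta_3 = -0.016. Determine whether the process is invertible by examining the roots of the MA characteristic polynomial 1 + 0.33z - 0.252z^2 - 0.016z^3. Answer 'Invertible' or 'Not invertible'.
\text{Invertible}

The MA(q) characteristic polynomial is P(z) = 1 + 0.33z - 0.252z^2 - 0.016z^3.
Invertibility requires all roots to lie outside the unit circle, i.e. |z| > 1 for every root.
Degree 3: look for a simple real root z0 first, then factor out (1 - z/z0) and solve the remaining quadratic.
Testing z0 = 2.5: P(2.5) = 1 + (0.33)(2.5) + (-0.252)(2.5)^2 + (-0.016)(2.5)^3
  = 1 + (0.825) + (-1.575) + (-0.25) = 0.  So z_0 = 2.5 is a root, |z_0| = 2.5.
Divide out the factor (1 - 0.4 z) = (1 - z/z0) (since 1/z0 = 0.4):
  P(z) = (1 - 0.4 z)(1 + (0.73) z + (0.04) z^2)
  [check: z-coef 0.73 - (0.4) = 0.33; z^2-coef 0.04 - (0.4)(0.73) = -0.252; z^3-coef -(0.4)(0.04) = -0.016.]
Remaining roots from the quadratic factor 1 + (0.73) z + (0.04) z^2:
  Set 1 + (0.73) z + (0.04) z^2 = 0, i.e. a z^2 + b z + c = 0 with a = 0.04, b = 0.73, c = 1.
  Discriminant D = b^2 - 4ac = (0.73)^2 - 4*(0.04)*1 = 0.5329 - (0.16) = 0.3729.
  D >= 0, so the roots are real: z = (-b +/- sqrt(D)) / (2a) = (-0.73 +/- 0.610655) / (0.08).
    z_1 = (-0.73 + 0.610655) / (0.08) = -1.4918,   |z_1| = 1.4918.
    z_2 = (-0.73 - 0.610655) / (0.08) = -16.7582,   |z_2| = 16.7582.
Moduli of all roots: 2.5000, 1.4918, 16.7582.
All moduli strictly greater than 1? Yes.
Verdict: Invertible.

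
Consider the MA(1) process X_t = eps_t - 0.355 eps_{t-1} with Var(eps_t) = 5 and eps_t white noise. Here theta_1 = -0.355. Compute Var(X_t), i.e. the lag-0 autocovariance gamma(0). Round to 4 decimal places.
\gamma(0) = 5.6301

For an MA(q) process X_t = eps_t + sum_i theta_i eps_{t-i} with
Var(eps_t) = sigma^2, the variance is
  gamma(0) = sigma^2 * (1 + sum_i theta_i^2).
  sum_i theta_i^2 = (-0.355)^2 = 0.126025.
  gamma(0) = 5 * (1 + 0.126025) = 5 * 1.126025 = 5.630125, which rounds to 5.6301.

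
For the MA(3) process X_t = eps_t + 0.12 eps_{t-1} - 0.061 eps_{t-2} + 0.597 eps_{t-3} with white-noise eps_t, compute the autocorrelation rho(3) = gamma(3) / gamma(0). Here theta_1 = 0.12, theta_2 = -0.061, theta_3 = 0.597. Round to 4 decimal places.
\rho(3) = 0.4343

For an MA(q) process with theta_0 = 1, the autocovariance is
  gamma(k) = sigma^2 * sum_{i=0..q-k} theta_i * theta_{i+k},
and rho(k) = gamma(k) / gamma(0). Sigma^2 cancels.
  numerator   = (1)*(0.597) = 0.597.
  denominator = (1)^2 + (0.12)^2 + (-0.061)^2 + (0.597)^2 = 1.37453.
  rho(3) = 0.597 / 1.37453 = 0.4343.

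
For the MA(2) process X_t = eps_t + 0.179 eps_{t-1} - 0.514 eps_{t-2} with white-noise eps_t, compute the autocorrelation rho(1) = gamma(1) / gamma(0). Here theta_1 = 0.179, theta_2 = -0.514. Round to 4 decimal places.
\rho(1) = 0.0671

For an MA(q) process with theta_0 = 1, the autocovariance is
  gamma(k) = sigma^2 * sum_{i=0..q-k} theta_i * theta_{i+k},
and rho(k) = gamma(k) / gamma(0). Sigma^2 cancels.
  numerator   = (1)*(0.179) + (0.179)*(-0.514) = 0.086994.
  denominator = (1)^2 + (0.179)^2 + (-0.514)^2 = 1.296237.
  rho(1) = 0.086994 / 1.296237 = 0.0671.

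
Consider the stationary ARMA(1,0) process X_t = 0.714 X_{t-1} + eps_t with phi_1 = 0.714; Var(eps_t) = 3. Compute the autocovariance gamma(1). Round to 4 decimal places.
\gamma(1) = 4.3696

Multiply the model equation by X_{t-k} and take expectations. With theta_0 = psi_0 = 1 and psi_j the MA(infinity) weights, this gives
  gamma(k) - sum_i phi_i gamma(k-i) = c_k,
  c_k = sigma^2 * sum_{j=k..q} theta_j psi_{j-k}   (c_k = 0 for k > q),
using gamma(-m) = gamma(m).
Pure AR (q = 0): c_0 = sigma^2 = 3, c_k = 0 for k >= 1.
Equations for k = 0 and k = 1 (AR order 1):
  gamma(0) = phi_1 gamma(1) + c_0
  gamma(1) = phi_1 gamma(0) + c_1
Substituting the second into the first: gamma(0) (1 - phi_1^2) = c_0 + phi_1 c_1, so
  gamma(0) = c_0 / (1 - phi_1^2) = 3 / (1 - (0.714)^2) = 3 / 0.490204 = 6.119901.
  gamma(1) = phi_1 gamma(0) = (0.714)(6.119901) = 4.369609.
Therefore gamma(1) = 4.3696 (to 4 decimal places).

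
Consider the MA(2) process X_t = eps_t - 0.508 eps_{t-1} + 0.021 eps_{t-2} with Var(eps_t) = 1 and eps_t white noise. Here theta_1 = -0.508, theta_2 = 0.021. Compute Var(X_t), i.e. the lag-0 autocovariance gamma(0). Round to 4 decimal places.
\gamma(0) = 1.2585

For an MA(q) process X_t = eps_t + sum_i theta_i eps_{t-i} with
Var(eps_t) = sigma^2, the variance is
  gamma(0) = sigma^2 * (1 + sum_i theta_i^2).
  sum_i theta_i^2 = (-0.508)^2 + (0.021)^2 = 0.258064 + 0.000441 = 0.258505.
  gamma(0) = 1 * (1 + 0.258505) = 1 * 1.258505 = 1.258505, which rounds to 1.2585.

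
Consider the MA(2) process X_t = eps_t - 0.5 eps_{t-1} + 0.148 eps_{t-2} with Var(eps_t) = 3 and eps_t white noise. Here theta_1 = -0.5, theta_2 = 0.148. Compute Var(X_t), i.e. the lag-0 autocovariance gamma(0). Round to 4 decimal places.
\gamma(0) = 3.8157

For an MA(q) process X_t = eps_t + sum_i theta_i eps_{t-i} with
Var(eps_t) = sigma^2, the variance is
  gamma(0) = sigma^2 * (1 + sum_i theta_i^2).
  sum_i theta_i^2 = (-0.5)^2 + (0.148)^2 = 0.25 + 0.021904 = 0.271904.
  gamma(0) = 3 * (1 + 0.271904) = 3 * 1.271904 = 3.815712, which rounds to 3.8157.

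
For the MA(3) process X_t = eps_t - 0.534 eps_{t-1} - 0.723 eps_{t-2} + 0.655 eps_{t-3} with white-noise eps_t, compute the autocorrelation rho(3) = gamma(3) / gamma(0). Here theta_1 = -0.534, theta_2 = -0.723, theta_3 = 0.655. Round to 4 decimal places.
\rho(3) = 0.2928

For an MA(q) process with theta_0 = 1, the autocovariance is
  gamma(k) = sigma^2 * sum_{i=0..q-k} theta_i * theta_{i+k},
and rho(k) = gamma(k) / gamma(0). Sigma^2 cancels.
  numerator   = (1)*(0.655) = 0.655.
  denominator = (1)^2 + (-0.534)^2 + (-0.723)^2 + (0.655)^2 = 2.23691.
  rho(3) = 0.655 / 2.23691 = 0.2928.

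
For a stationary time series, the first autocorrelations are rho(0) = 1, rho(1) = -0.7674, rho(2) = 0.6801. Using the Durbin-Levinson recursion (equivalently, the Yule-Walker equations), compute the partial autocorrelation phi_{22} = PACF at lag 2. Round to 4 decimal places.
\phi_{22} = 0.2218

The PACF at lag k is phi_{kk}, the last component of the solution
to the Yule-Walker system G_k phi = r_k where
  (G_k)_{ij} = rho(|i - j|), (r_k)_i = rho(i), i,j = 1..k.
Equivalently, Durbin-Levinson gives phi_{kk} iteratively:
  phi_{11} = rho(1)
  phi_{kk} = [rho(k) - sum_{j=1..k-1} phi_{k-1,j} rho(k-j)]
            / [1 - sum_{j=1..k-1} phi_{k-1,j} rho(j)],
  phi_{k,j} = phi_{k-1,j} - phi_{kk} phi_{k-1,k-j},  j = 1..k-1.
Step k = 1:
  phi_11 = rho(1) = -0.7674.
Step k = 2:
  phi_22 = [rho(2) - phi_11 rho(1)] / [1 - phi_11 rho(1)] = [0.6801 - (-0.7674)(-0.7674)] / [1 - (-0.7674)(-0.7674)]
         = 0.09119724 / 0.41109724 = 0.2218.
Therefore phi_{22} = 0.2218.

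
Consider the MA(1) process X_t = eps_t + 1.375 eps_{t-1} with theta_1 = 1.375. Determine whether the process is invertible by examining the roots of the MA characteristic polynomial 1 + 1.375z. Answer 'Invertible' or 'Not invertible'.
\text{Not invertible}

The MA(q) characteristic polynomial is P(z) = 1 + 1.375z.
Invertibility requires all roots to lie outside the unit circle, i.e. |z| > 1 for every root.
This is linear in z: 1 + (1.375) z = 0  =>  z = -1/(1.375) = -0.727273,  |z| = 0.727273.
Moduli of all roots: 0.7273.
All moduli strictly greater than 1? No.
Verdict: Not invertible.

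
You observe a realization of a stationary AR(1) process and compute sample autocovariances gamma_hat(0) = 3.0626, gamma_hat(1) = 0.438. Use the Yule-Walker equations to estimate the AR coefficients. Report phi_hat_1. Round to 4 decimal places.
\hat\phi_{1} = 0.1430

The Yule-Walker equations for an AR(p) process read, in matrix form,
  Gamma_p phi = r_p,   with   (Gamma_p)_{ij} = gamma(|i - j|),
                       (r_p)_i = gamma(i),   i,j = 1..p.
Substitute the sample gammas (Toeplitz matrix and right-hand side of size 1):
  Gamma_p = [[3.0626]]
  r_p     = [0.438]
With p = 1 this is the single equation gamma(0) phi_1 = gamma(1):
  phi_hat_1 = gamma(1) / gamma(0) = 0.438 / 3.0626 = 0.1430.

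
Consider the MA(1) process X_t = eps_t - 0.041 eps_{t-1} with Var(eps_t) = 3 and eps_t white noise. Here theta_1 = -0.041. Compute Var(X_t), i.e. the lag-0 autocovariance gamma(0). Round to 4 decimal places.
\gamma(0) = 3.0050

For an MA(q) process X_t = eps_t + sum_i theta_i eps_{t-i} with
Var(eps_t) = sigma^2, the variance is
  gamma(0) = sigma^2 * (1 + sum_i theta_i^2).
  sum_i theta_i^2 = (-0.041)^2 = 0.001681.
  gamma(0) = 3 * (1 + 0.001681) = 3 * 1.001681 = 3.005043, which rounds to 3.0050.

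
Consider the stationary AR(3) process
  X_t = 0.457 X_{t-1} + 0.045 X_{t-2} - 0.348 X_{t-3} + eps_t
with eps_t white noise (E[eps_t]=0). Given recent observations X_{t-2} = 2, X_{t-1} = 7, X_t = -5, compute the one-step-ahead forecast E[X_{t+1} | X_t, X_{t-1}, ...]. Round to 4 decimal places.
E[X_{t+1} \mid \mathcal F_t] = -2.6660

For an AR(p) model X_t = c + sum_i phi_i X_{t-i} + eps_t, the
one-step-ahead conditional mean is
  E[X_{t+1} | X_t, ...] = c + sum_i phi_i X_{t+1-i}.
Substitute known values:
  E[X_{t+1} | ...] = (0.457) * (-5) + (0.045) * (7) + (-0.348) * (2)
                   = -2.6660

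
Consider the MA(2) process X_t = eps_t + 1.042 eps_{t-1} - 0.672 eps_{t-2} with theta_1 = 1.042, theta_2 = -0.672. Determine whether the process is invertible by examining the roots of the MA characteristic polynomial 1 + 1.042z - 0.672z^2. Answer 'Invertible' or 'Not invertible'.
\text{Not invertible}

The MA(q) characteristic polynomial is P(z) = 1 + 1.042z - 0.672z^2.
Invertibility requires all roots to lie outside the unit circle, i.e. |z| > 1 for every root.
Set 1 + (1.042) z + (-0.672) z^2 = 0, i.e. a z^2 + b z + c = 0 with a = -0.672, b = 1.042, c = 1.
Discriminant D = b^2 - 4ac = (1.042)^2 - 4*(-0.672)*1 = 1.085764 - (-2.688) = 3.773764.
D >= 0, so the roots are real: z = (-b +/- sqrt(D)) / (2a) = (-1.042 +/- 1.942618) / (-1.344).
  z_1 = (-1.042 + 1.942618) / (-1.344) = -0.6701,   |z_1| = 0.6701.
  z_2 = (-1.042 - 1.942618) / (-1.344) = 2.2207,   |z_2| = 2.2207.
Moduli of all roots: 0.6701, 2.2207.
All moduli strictly greater than 1? No.
Verdict: Not invertible.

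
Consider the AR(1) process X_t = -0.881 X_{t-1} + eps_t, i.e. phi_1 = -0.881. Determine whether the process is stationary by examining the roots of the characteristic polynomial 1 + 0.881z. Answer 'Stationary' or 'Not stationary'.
\text{Stationary}

The AR(p) characteristic polynomial is P(z) = 1 + 0.881z.
Stationarity requires all roots to lie outside the unit circle, i.e. |z| > 1 for every root.
This is linear in z: 1 + (0.881) z = 0  =>  z = -1/(0.881) = -1.135074,  |z| = 1.135074.
Moduli of all roots: 1.1351.
All moduli strictly greater than 1? Yes.
Verdict: Stationary.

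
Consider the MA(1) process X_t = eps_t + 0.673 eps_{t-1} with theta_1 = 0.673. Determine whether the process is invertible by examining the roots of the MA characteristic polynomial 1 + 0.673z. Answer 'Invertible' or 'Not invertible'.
\text{Invertible}

The MA(q) characteristic polynomial is P(z) = 1 + 0.673z.
Invertibility requires all roots to lie outside the unit circle, i.e. |z| > 1 for every root.
This is linear in z: 1 + (0.673) z = 0  =>  z = -1/(0.673) = -1.485884,  |z| = 1.485884.
Moduli of all roots: 1.4859.
All moduli strictly greater than 1? Yes.
Verdict: Invertible.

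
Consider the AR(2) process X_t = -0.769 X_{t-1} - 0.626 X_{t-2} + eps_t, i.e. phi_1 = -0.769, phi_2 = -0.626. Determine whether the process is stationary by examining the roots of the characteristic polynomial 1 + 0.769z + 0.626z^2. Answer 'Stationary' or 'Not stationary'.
\text{Stationary}

The AR(p) characteristic polynomial is P(z) = 1 + 0.769z + 0.626z^2.
Stationarity requires all roots to lie outside the unit circle, i.e. |z| > 1 for every root.
Set 1 + (0.769) z + (0.626) z^2 = 0, i.e. a z^2 + b z + c = 0 with a = 0.626, b = 0.769, c = 1.
Discriminant D = b^2 - 4ac = (0.769)^2 - 4*(0.626)*1 = 0.591361 - (2.504) = -1.912639.
D < 0, so the roots are the complex-conjugate pair z = (-b +/- i sqrt(-D)) / (2a) = -0.6142 +/- 1.1046i.
For a conjugate pair |z|^2 = z * conj(z) = (product of roots) = c/a = 1/(0.626) = 1.597444, so |z| = sqrt(1.597444) = 1.2639 for both roots.
Moduli of all roots: 1.2639, 1.2639.
All moduli strictly greater than 1? Yes.
Verdict: Stationary.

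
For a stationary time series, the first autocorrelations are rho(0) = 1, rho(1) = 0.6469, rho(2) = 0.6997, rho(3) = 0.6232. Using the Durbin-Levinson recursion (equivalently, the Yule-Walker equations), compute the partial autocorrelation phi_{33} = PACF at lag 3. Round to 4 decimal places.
\phi_{33} = 0.1720

The PACF at lag k is phi_{kk}, the last component of the solution
to the Yule-Walker system G_k phi = r_k where
  (G_k)_{ij} = rho(|i - j|), (r_k)_i = rho(i), i,j = 1..k.
Equivalently, Durbin-Levinson gives phi_{kk} iteratively:
  phi_{11} = rho(1)
  phi_{kk} = [rho(k) - sum_{j=1..k-1} phi_{k-1,j} rho(k-j)]
            / [1 - sum_{j=1..k-1} phi_{k-1,j} rho(j)],
  phi_{k,j} = phi_{k-1,j} - phi_{kk} phi_{k-1,k-j},  j = 1..k-1.
Step k = 1:
  phi_11 = rho(1) = 0.6469.
Step k = 2:
  phi_22 = [rho(2) - phi_11 rho(1)] / [1 - phi_11 rho(1)] = [0.6997 - (0.6469)(0.6469)] / [1 - (0.6469)(0.6469)]
         = 0.28122039 / 0.58152039 = 0.483595.
  Update: phi_21 = phi_11 - phi_22 phi_11 = 0.6469 - (0.483595)(0.6469) = 0.334062.
Step k = 3:
  phi_33 = [rho(3) - phi_21 rho(2) - phi_22 rho(1)] / [1 - phi_21 rho(1) - phi_22 rho(2)]
    numerator   = 0.6232 - (0.334062)(0.6997) - (0.483595)(0.6469) = 0.07661892
    denominator = 1 - (0.334062)(0.6469) - (0.483595)(0.6997) = 0.4455236
  phi_33 = 0.07661892 / 0.4455236 = 0.172.
Therefore phi_{33} = 0.1720.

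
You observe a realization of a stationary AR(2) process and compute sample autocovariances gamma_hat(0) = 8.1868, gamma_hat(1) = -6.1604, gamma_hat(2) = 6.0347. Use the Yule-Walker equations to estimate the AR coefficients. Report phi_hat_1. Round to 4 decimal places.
\hat\phi_{1} = -0.4560

The Yule-Walker equations for an AR(p) process read, in matrix form,
  Gamma_p phi = r_p,   with   (Gamma_p)_{ij} = gamma(|i - j|),
                       (r_p)_i = gamma(i),   i,j = 1..p.
Substitute the sample gammas (Toeplitz matrix and right-hand side of size 2):
  Gamma_p = [[8.1868, -6.1604], [-6.1604, 8.1868]]
  r_p     = [-6.1604, 6.0347]
Written out:
  8.1868 phi_1 - 6.1604 phi_2 = -6.1604
  -6.1604 phi_1 + 8.1868 phi_2 = 6.0347
Solve by Cramer's rule:
  det = gamma(0)^2 - gamma(1)^2 = (8.1868)^2 - (-6.1604)^2 = 67.02369424 - 37.95052816 = 29.07316608
  phi_hat_1 = [gamma(1) gamma(0) - gamma(1) gamma(2)] / det = [(-6.1604)(8.1868) - (-6.1604)(6.0347)] / 29.07316608 = -13.25779684 / 29.07316608 = -0.456
  phi_hat_2 = [gamma(0) gamma(2) - gamma(1)^2] / det = [(8.1868)(6.0347) - (-6.1604)^2] / 29.07316608 = 11.4543538 / 29.07316608 = 0.394
So phi_hat = [-0.4560, 0.3940].
Therefore phi_hat_1 = -0.4560.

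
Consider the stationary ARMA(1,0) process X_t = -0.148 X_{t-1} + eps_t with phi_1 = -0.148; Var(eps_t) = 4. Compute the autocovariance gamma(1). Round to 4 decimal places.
\gamma(1) = -0.6053

Multiply the model equation by X_{t-k} and take expectations. With theta_0 = psi_0 = 1 and psi_j the MA(infinity) weights, this gives
  gamma(k) - sum_i phi_i gamma(k-i) = c_k,
  c_k = sigma^2 * sum_{j=k..q} theta_j psi_{j-k}   (c_k = 0 for k > q),
using gamma(-m) = gamma(m).
Pure AR (q = 0): c_0 = sigma^2 = 4, c_k = 0 for k >= 1.
Equations for k = 0 and k = 1 (AR order 1):
  gamma(0) = phi_1 gamma(1) + c_0
  gamma(1) = phi_1 gamma(0) + c_1
Substituting the second into the first: gamma(0) (1 - phi_1^2) = c_0 + phi_1 c_1, so
  gamma(0) = c_0 / (1 - phi_1^2) = 4 / (1 - (-0.148)^2) = 4 / 0.978096 = 4.089578.
  gamma(1) = phi_1 gamma(0) = (-0.148)(4.089578) = -0.605258.
Therefore gamma(1) = -0.6053 (to 4 decimal places).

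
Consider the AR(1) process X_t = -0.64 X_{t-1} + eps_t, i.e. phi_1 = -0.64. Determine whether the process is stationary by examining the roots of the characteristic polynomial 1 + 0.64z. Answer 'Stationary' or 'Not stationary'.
\text{Stationary}

The AR(p) characteristic polynomial is P(z) = 1 + 0.64z.
Stationarity requires all roots to lie outside the unit circle, i.e. |z| > 1 for every root.
This is linear in z: 1 + (0.64) z = 0  =>  z = -1/(0.64) = -1.5625,  |z| = 1.5625.
Moduli of all roots: 1.5625.
All moduli strictly greater than 1? Yes.
Verdict: Stationary.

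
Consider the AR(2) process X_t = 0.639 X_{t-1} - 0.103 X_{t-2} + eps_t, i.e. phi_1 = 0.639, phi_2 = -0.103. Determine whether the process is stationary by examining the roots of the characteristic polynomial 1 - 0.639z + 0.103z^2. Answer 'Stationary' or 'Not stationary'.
\text{Stationary}

The AR(p) characteristic polynomial is P(z) = 1 - 0.639z + 0.103z^2.
Stationarity requires all roots to lie outside the unit circle, i.e. |z| > 1 for every root.
Set 1 + (-0.639) z + (0.103) z^2 = 0, i.e. a z^2 + b z + c = 0 with a = 0.103, b = -0.639, c = 1.
Discriminant D = b^2 - 4ac = (-0.639)^2 - 4*(0.103)*1 = 0.408321 - (0.412) = -0.003679.
D < 0, so the roots are the complex-conjugate pair z = (-b +/- i sqrt(-D)) / (2a) = 3.1019 +/- 0.2944i.
For a conjugate pair |z|^2 = z * conj(z) = (product of roots) = c/a = 1/(0.103) = 9.708738, so |z| = sqrt(9.708738) = 3.1159 for both roots.
Moduli of all roots: 3.1159, 3.1159.
All moduli strictly greater than 1? Yes.
Verdict: Stationary.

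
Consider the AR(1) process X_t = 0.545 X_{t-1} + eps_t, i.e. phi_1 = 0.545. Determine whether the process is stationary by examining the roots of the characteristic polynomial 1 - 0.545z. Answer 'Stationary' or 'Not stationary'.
\text{Stationary}

The AR(p) characteristic polynomial is P(z) = 1 - 0.545z.
Stationarity requires all roots to lie outside the unit circle, i.e. |z| > 1 for every root.
This is linear in z: 1 + (-0.545) z = 0  =>  z = -1/(-0.545) = 1.834862,  |z| = 1.834862.
Moduli of all roots: 1.8349.
All moduli strictly greater than 1? Yes.
Verdict: Stationary.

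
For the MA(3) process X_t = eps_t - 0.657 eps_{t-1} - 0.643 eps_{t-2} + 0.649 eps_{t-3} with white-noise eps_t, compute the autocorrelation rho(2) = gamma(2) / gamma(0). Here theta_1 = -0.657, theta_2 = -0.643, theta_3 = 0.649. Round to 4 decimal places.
\rho(2) = -0.4719

For an MA(q) process with theta_0 = 1, the autocovariance is
  gamma(k) = sigma^2 * sum_{i=0..q-k} theta_i * theta_{i+k},
and rho(k) = gamma(k) / gamma(0). Sigma^2 cancels.
  numerator   = (1)*(-0.643) + (-0.657)*(0.649) = -1.069393.
  denominator = (1)^2 + (-0.657)^2 + (-0.643)^2 + (0.649)^2 = 2.266299.
  rho(2) = -1.069393 / 2.266299 = -0.4719.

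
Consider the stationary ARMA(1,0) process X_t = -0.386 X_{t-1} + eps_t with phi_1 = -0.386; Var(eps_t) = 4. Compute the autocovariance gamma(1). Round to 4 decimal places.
\gamma(1) = -1.8143

Multiply the model equation by X_{t-k} and take expectations. With theta_0 = psi_0 = 1 and psi_j the MA(infinity) weights, this gives
  gamma(k) - sum_i phi_i gamma(k-i) = c_k,
  c_k = sigma^2 * sum_{j=k..q} theta_j psi_{j-k}   (c_k = 0 for k > q),
using gamma(-m) = gamma(m).
Pure AR (q = 0): c_0 = sigma^2 = 4, c_k = 0 for k >= 1.
Equations for k = 0 and k = 1 (AR order 1):
  gamma(0) = phi_1 gamma(1) + c_0
  gamma(1) = phi_1 gamma(0) + c_1
Substituting the second into the first: gamma(0) (1 - phi_1^2) = c_0 + phi_1 c_1, so
  gamma(0) = c_0 / (1 - phi_1^2) = 4 / (1 - (-0.386)^2) = 4 / 0.851004 = 4.70033.
  gamma(1) = phi_1 gamma(0) = (-0.386)(4.70033) = -1.814328.
Therefore gamma(1) = -1.8143 (to 4 decimal places).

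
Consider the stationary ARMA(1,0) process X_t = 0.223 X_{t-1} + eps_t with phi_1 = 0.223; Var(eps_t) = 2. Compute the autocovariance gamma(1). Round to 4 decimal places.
\gamma(1) = 0.4693

Multiply the model equation by X_{t-k} and take expectations. With theta_0 = psi_0 = 1 and psi_j the MA(infinity) weights, this gives
  gamma(k) - sum_i phi_i gamma(k-i) = c_k,
  c_k = sigma^2 * sum_{j=k..q} theta_j psi_{j-k}   (c_k = 0 for k > q),
using gamma(-m) = gamma(m).
Pure AR (q = 0): c_0 = sigma^2 = 2, c_k = 0 for k >= 1.
Equations for k = 0 and k = 1 (AR order 1):
  gamma(0) = phi_1 gamma(1) + c_0
  gamma(1) = phi_1 gamma(0) + c_1
Substituting the second into the first: gamma(0) (1 - phi_1^2) = c_0 + phi_1 c_1, so
  gamma(0) = c_0 / (1 - phi_1^2) = 2 / (1 - (0.223)^2) = 2 / 0.950271 = 2.104663.
  gamma(1) = phi_1 gamma(0) = (0.223)(2.104663) = 0.46934.
Therefore gamma(1) = 0.4693 (to 4 decimal places).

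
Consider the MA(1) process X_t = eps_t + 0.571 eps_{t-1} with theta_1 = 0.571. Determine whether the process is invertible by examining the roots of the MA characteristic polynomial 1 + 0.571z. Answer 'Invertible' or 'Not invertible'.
\text{Invertible}

The MA(q) characteristic polynomial is P(z) = 1 + 0.571z.
Invertibility requires all roots to lie outside the unit circle, i.e. |z| > 1 for every root.
This is linear in z: 1 + (0.571) z = 0  =>  z = -1/(0.571) = -1.751313,  |z| = 1.751313.
Moduli of all roots: 1.7513.
All moduli strictly greater than 1? Yes.
Verdict: Invertible.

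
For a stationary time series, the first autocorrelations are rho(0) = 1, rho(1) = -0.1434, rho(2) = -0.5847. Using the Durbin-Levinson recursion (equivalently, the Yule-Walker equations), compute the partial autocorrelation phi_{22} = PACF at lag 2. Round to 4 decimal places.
\phi_{22} = -0.6180

The PACF at lag k is phi_{kk}, the last component of the solution
to the Yule-Walker system G_k phi = r_k where
  (G_k)_{ij} = rho(|i - j|), (r_k)_i = rho(i), i,j = 1..k.
Equivalently, Durbin-Levinson gives phi_{kk} iteratively:
  phi_{11} = rho(1)
  phi_{kk} = [rho(k) - sum_{j=1..k-1} phi_{k-1,j} rho(k-j)]
            / [1 - sum_{j=1..k-1} phi_{k-1,j} rho(j)],
  phi_{k,j} = phi_{k-1,j} - phi_{kk} phi_{k-1,k-j},  j = 1..k-1.
Step k = 1:
  phi_11 = rho(1) = -0.1434.
Step k = 2:
  phi_22 = [rho(2) - phi_11 rho(1)] / [1 - phi_11 rho(1)] = [-0.5847 - (-0.1434)(-0.1434)] / [1 - (-0.1434)(-0.1434)]
         = -0.60526356 / 0.97943644 = -0.618.
Therefore phi_{22} = -0.6180.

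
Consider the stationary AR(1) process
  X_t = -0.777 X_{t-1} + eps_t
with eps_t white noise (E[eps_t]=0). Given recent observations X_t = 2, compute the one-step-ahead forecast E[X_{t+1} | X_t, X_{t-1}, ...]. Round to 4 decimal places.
E[X_{t+1} \mid \mathcal F_t] = -1.5540

For an AR(p) model X_t = c + sum_i phi_i X_{t-i} + eps_t, the
one-step-ahead conditional mean is
  E[X_{t+1} | X_t, ...] = c + sum_i phi_i X_{t+1-i}.
Substitute known values:
  E[X_{t+1} | ...] = (-0.777) * (2)
                   = -1.5540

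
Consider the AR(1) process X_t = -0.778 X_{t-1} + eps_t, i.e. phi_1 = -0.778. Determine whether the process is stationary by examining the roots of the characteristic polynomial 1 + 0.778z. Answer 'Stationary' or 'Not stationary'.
\text{Stationary}

The AR(p) characteristic polynomial is P(z) = 1 + 0.778z.
Stationarity requires all roots to lie outside the unit circle, i.e. |z| > 1 for every root.
This is linear in z: 1 + (0.778) z = 0  =>  z = -1/(0.778) = -1.285347,  |z| = 1.285347.
Moduli of all roots: 1.2853.
All moduli strictly greater than 1? Yes.
Verdict: Stationary.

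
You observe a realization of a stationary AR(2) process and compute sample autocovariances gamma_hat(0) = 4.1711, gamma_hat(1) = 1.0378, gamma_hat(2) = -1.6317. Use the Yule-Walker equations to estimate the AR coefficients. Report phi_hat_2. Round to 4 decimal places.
\hat\phi_{2} = -0.4830

The Yule-Walker equations for an AR(p) process read, in matrix form,
  Gamma_p phi = r_p,   with   (Gamma_p)_{ij} = gamma(|i - j|),
                       (r_p)_i = gamma(i),   i,j = 1..p.
Substitute the sample gammas (Toeplitz matrix and right-hand side of size 2):
  Gamma_p = [[4.1711, 1.0378], [1.0378, 4.1711]]
  r_p     = [1.0378, -1.6317]
Written out:
  4.1711 phi_1 + 1.0378 phi_2 = 1.0378
  1.0378 phi_1 + 4.1711 phi_2 = -1.6317
Solve by Cramer's rule:
  det = gamma(0)^2 - gamma(1)^2 = (4.1711)^2 - (1.0378)^2 = 17.39807521 - 1.07702884 = 16.32104637
  phi_hat_1 = [gamma(1) gamma(0) - gamma(1) gamma(2)] / det = [(1.0378)(4.1711) - (1.0378)(-1.6317)] / 16.32104637 = 6.02214584 / 16.32104637 = 0.369
  phi_hat_2 = [gamma(0) gamma(2) - gamma(1)^2] / det = [(4.1711)(-1.6317) - (1.0378)^2] / 16.32104637 = -7.88301271 / 16.32104637 = -0.483
So phi_hat = [0.3690, -0.4830].
Therefore phi_hat_2 = -0.4830.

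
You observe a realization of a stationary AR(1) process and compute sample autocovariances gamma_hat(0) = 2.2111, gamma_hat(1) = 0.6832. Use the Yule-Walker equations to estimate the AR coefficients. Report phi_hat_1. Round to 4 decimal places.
\hat\phi_{1} = 0.3090

The Yule-Walker equations for an AR(p) process read, in matrix form,
  Gamma_p phi = r_p,   with   (Gamma_p)_{ij} = gamma(|i - j|),
                       (r_p)_i = gamma(i),   i,j = 1..p.
Substitute the sample gammas (Toeplitz matrix and right-hand side of size 1):
  Gamma_p = [[2.2111]]
  r_p     = [0.6832]
With p = 1 this is the single equation gamma(0) phi_1 = gamma(1):
  phi_hat_1 = gamma(1) / gamma(0) = 0.6832 / 2.2111 = 0.3090.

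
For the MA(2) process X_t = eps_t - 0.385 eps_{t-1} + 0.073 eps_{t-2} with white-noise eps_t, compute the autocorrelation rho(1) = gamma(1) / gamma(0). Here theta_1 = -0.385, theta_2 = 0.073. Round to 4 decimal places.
\rho(1) = -0.3581

For an MA(q) process with theta_0 = 1, the autocovariance is
  gamma(k) = sigma^2 * sum_{i=0..q-k} theta_i * theta_{i+k},
and rho(k) = gamma(k) / gamma(0). Sigma^2 cancels.
  numerator   = (1)*(-0.385) + (-0.385)*(0.073) = -0.413105.
  denominator = (1)^2 + (-0.385)^2 + (0.073)^2 = 1.153554.
  rho(1) = -0.413105 / 1.153554 = -0.3581.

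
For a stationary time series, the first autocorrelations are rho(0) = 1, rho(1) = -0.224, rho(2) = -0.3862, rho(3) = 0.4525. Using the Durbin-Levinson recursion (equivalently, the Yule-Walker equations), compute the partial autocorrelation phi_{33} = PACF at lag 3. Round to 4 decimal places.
\phi_{33} = 0.2980

The PACF at lag k is phi_{kk}, the last component of the solution
to the Yule-Walker system G_k phi = r_k where
  (G_k)_{ij} = rho(|i - j|), (r_k)_i = rho(i), i,j = 1..k.
Equivalently, Durbin-Levinson gives phi_{kk} iteratively:
  phi_{11} = rho(1)
  phi_{kk} = [rho(k) - sum_{j=1..k-1} phi_{k-1,j} rho(k-j)]
            / [1 - sum_{j=1..k-1} phi_{k-1,j} rho(j)],
  phi_{k,j} = phi_{k-1,j} - phi_{kk} phi_{k-1,k-j},  j = 1..k-1.
Step k = 1:
  phi_11 = rho(1) = -0.224.
Step k = 2:
  phi_22 = [rho(2) - phi_11 rho(1)] / [1 - phi_11 rho(1)] = [-0.3862 - (-0.224)(-0.224)] / [1 - (-0.224)(-0.224)]
         = -0.436376 / 0.949824 = -0.459428.
  Update: phi_21 = phi_11 - phi_22 phi_11 = -0.224 - (-0.459428)(-0.224) = -0.326912.
Step k = 3:
  phi_33 = [rho(3) - phi_21 rho(2) - phi_22 rho(1)] / [1 - phi_21 rho(1) - phi_22 rho(2)]
    numerator   = 0.4525 - (-0.326912)(-0.3862) - (-0.459428)(-0.224) = 0.22333468
    denominator = 1 - (-0.326912)(-0.224) - (-0.459428)(-0.3862) = 0.74934053
  phi_33 = 0.22333468 / 0.74934053 = 0.298.
Therefore phi_{33} = 0.2980.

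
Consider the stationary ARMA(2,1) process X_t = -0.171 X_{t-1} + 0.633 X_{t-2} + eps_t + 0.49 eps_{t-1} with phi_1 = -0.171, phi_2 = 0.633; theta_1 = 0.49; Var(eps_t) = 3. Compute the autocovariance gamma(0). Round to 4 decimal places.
\gamma(0) = 5.0094

Multiply the model equation by X_{t-k} and take expectations. With theta_0 = psi_0 = 1 and psi_j the MA(infinity) weights, this gives
  gamma(k) - sum_i phi_i gamma(k-i) = c_k,
  c_k = sigma^2 * sum_{j=k..q} theta_j psi_{j-k}   (c_k = 0 for k > q),
using gamma(-m) = gamma(m).
psi-weights needed (psi_j = theta_j + sum_i phi_i psi_{j-i}):
  psi_1 = theta_1 + phi_1 = 0.49 + (-0.171) = 0.319
Right-hand sides:
  c_0 = sigma^2 (1 + theta_1 psi_1) = 3 * (1 + (0.49)(0.319)) = 3 * 1.15631 = 3.46893
  c_1 = sigma^2 theta_1 = 3 * (0.49) = 1.47
  c_2 = 0
Equations for k = 0, 1, 2 (AR order 2, c_2 = 0):
  (E0) gamma(0) = phi_1 gamma(1) + phi_2 gamma(2) + c_0
  (E1) gamma(1) = phi_1 gamma(0) + phi_2 gamma(1) + c_1
  (E2) gamma(2) = phi_1 gamma(1) + phi_2 gamma(0)
From (E1): gamma(1) = A gamma(0) + B with
  A = phi_1 / (1 - phi_2) = -0.171 / 0.367 = -0.46594,   B = c_1 / (1 - phi_2) = 1.47 / 0.367 = 4.00545.
Insert (E2) into (E0): gamma(0) (1 - phi_2^2) = phi_1 (1 + phi_2) gamma(1) + c_0.
  phi_1 (1 + phi_2) = (-0.171)(1.633) = -0.279243,   1 - phi_2^2 = 0.599311.
Replace gamma(1) by A gamma(0) + B and collect gamma(0):
  gamma(0) [0.599311 - (-0.279243)(-0.46594)] = (-0.279243)(4.00545) + 3.46893
  gamma(0) * 0.469201 = 2.350436
  gamma(0) = 2.350436 / 0.469201 = 5.00945.
Therefore gamma(0) = 5.0094 (to 4 decimal places).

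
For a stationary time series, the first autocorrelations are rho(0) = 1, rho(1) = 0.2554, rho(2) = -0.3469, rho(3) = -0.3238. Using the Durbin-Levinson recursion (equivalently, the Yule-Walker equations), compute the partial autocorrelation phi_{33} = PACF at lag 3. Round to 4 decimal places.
\phi_{33} = -0.1109

The PACF at lag k is phi_{kk}, the last component of the solution
to the Yule-Walker system G_k phi = r_k where
  (G_k)_{ij} = rho(|i - j|), (r_k)_i = rho(i), i,j = 1..k.
Equivalently, Durbin-Levinson gives phi_{kk} iteratively:
  phi_{11} = rho(1)
  phi_{kk} = [rho(k) - sum_{j=1..k-1} phi_{k-1,j} rho(k-j)]
            / [1 - sum_{j=1..k-1} phi_{k-1,j} rho(j)],
  phi_{k,j} = phi_{k-1,j} - phi_{kk} phi_{k-1,k-j},  j = 1..k-1.
Step k = 1:
  phi_11 = rho(1) = 0.2554.
Step k = 2:
  phi_22 = [rho(2) - phi_11 rho(1)] / [1 - phi_11 rho(1)] = [-0.3469 - (0.2554)(0.2554)] / [1 - (0.2554)(0.2554)]
         = -0.41212916 / 0.93477084 = -0.440888.
  Update: phi_21 = phi_11 - phi_22 phi_11 = 0.2554 - (-0.440888)(0.2554) = 0.368003.
Step k = 3:
  phi_33 = [rho(3) - phi_21 rho(2) - phi_22 rho(1)] / [1 - phi_21 rho(1) - phi_22 rho(2)]
    numerator   = -0.3238 - (0.368003)(-0.3469) - (-0.440888)(0.2554) = -0.08353707
    denominator = 1 - (0.368003)(0.2554) - (-0.440888)(-0.3469) = 0.75306808
  phi_33 = -0.08353707 / 0.75306808 = -0.1109.
Therefore phi_{33} = -0.1109.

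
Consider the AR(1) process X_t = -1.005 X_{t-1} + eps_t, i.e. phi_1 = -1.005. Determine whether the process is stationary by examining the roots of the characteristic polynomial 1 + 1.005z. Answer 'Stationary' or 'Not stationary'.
\text{Not stationary}

The AR(p) characteristic polynomial is P(z) = 1 + 1.005z.
Stationarity requires all roots to lie outside the unit circle, i.e. |z| > 1 for every root.
This is linear in z: 1 + (1.005) z = 0  =>  z = -1/(1.005) = -0.995025,  |z| = 0.995025.
Moduli of all roots: 0.9950.
All moduli strictly greater than 1? No.
Verdict: Not stationary.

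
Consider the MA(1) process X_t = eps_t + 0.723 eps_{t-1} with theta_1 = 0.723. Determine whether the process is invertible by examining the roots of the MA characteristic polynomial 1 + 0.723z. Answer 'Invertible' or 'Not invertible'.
\text{Invertible}

The MA(q) characteristic polynomial is P(z) = 1 + 0.723z.
Invertibility requires all roots to lie outside the unit circle, i.e. |z| > 1 for every root.
This is linear in z: 1 + (0.723) z = 0  =>  z = -1/(0.723) = -1.383126,  |z| = 1.383126.
Moduli of all roots: 1.3831.
All moduli strictly greater than 1? Yes.
Verdict: Invertible.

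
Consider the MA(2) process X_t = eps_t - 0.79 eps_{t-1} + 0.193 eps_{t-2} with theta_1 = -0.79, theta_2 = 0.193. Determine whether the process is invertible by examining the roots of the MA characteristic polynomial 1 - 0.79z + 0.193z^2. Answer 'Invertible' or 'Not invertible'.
\text{Invertible}

The MA(q) characteristic polynomial is P(z) = 1 - 0.79z + 0.193z^2.
Invertibility requires all roots to lie outside the unit circle, i.e. |z| > 1 for every root.
Set 1 + (-0.79) z + (0.193) z^2 = 0, i.e. a z^2 + b z + c = 0 with a = 0.193, b = -0.79, c = 1.
Discriminant D = b^2 - 4ac = (-0.79)^2 - 4*(0.193)*1 = 0.6241 - (0.772) = -0.1479.
D < 0, so the roots are the complex-conjugate pair z = (-b +/- i sqrt(-D)) / (2a) = 2.0466 +/- 0.9963i.
For a conjugate pair |z|^2 = z * conj(z) = (product of roots) = c/a = 1/(0.193) = 5.181347, so |z| = sqrt(5.181347) = 2.2763 for both roots.
Moduli of all roots: 2.2763, 2.2763.
All moduli strictly greater than 1? Yes.
Verdict: Invertible.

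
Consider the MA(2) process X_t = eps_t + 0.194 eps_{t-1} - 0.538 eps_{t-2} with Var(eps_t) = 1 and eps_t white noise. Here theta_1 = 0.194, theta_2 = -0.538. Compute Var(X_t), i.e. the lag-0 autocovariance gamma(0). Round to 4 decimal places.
\gamma(0) = 1.3271

For an MA(q) process X_t = eps_t + sum_i theta_i eps_{t-i} with
Var(eps_t) = sigma^2, the variance is
  gamma(0) = sigma^2 * (1 + sum_i theta_i^2).
  sum_i theta_i^2 = (0.194)^2 + (-0.538)^2 = 0.037636 + 0.289444 = 0.32708.
  gamma(0) = 1 * (1 + 0.32708) = 1 * 1.32708 = 1.32708, which rounds to 1.3271.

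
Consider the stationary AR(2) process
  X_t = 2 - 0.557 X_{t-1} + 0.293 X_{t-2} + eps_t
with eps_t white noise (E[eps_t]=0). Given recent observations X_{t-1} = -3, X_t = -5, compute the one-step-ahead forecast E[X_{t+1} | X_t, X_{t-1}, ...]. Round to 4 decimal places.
E[X_{t+1} \mid \mathcal F_t] = 3.9060

For an AR(p) model X_t = c + sum_i phi_i X_{t-i} + eps_t, the
one-step-ahead conditional mean is
  E[X_{t+1} | X_t, ...] = c + sum_i phi_i X_{t+1-i}.
Substitute known values:
  E[X_{t+1} | ...] = 2 + (-0.557) * (-5) + (0.293) * (-3)
                   = 3.9060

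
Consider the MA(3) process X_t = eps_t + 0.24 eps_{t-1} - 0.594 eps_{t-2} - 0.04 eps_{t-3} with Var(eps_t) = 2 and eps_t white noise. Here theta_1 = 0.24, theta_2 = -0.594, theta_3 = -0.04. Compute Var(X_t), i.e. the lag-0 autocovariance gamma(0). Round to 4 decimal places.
\gamma(0) = 2.8241

For an MA(q) process X_t = eps_t + sum_i theta_i eps_{t-i} with
Var(eps_t) = sigma^2, the variance is
  gamma(0) = sigma^2 * (1 + sum_i theta_i^2).
  sum_i theta_i^2 = (0.24)^2 + (-0.594)^2 + (-0.04)^2 = 0.0576 + 0.352836 + 0.0016 = 0.412036.
  gamma(0) = 2 * (1 + 0.412036) = 2 * 1.412036 = 2.824072, which rounds to 2.8241.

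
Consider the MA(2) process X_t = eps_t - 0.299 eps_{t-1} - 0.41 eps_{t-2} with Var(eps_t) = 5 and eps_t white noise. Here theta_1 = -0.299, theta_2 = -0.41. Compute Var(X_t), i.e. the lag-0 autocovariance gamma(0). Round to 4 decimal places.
\gamma(0) = 6.2875

For an MA(q) process X_t = eps_t + sum_i theta_i eps_{t-i} with
Var(eps_t) = sigma^2, the variance is
  gamma(0) = sigma^2 * (1 + sum_i theta_i^2).
  sum_i theta_i^2 = (-0.299)^2 + (-0.41)^2 = 0.089401 + 0.1681 = 0.257501.
  gamma(0) = 5 * (1 + 0.257501) = 5 * 1.257501 = 6.287505, which rounds to 6.2875.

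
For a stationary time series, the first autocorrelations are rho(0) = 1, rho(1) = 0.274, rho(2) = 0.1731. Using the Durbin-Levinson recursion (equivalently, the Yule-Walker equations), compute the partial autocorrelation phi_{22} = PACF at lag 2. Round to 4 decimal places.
\phi_{22} = 0.1060

The PACF at lag k is phi_{kk}, the last component of the solution
to the Yule-Walker system G_k phi = r_k where
  (G_k)_{ij} = rho(|i - j|), (r_k)_i = rho(i), i,j = 1..k.
Equivalently, Durbin-Levinson gives phi_{kk} iteratively:
  phi_{11} = rho(1)
  phi_{kk} = [rho(k) - sum_{j=1..k-1} phi_{k-1,j} rho(k-j)]
            / [1 - sum_{j=1..k-1} phi_{k-1,j} rho(j)],
  phi_{k,j} = phi_{k-1,j} - phi_{kk} phi_{k-1,k-j},  j = 1..k-1.
Step k = 1:
  phi_11 = rho(1) = 0.274.
Step k = 2:
  phi_22 = [rho(2) - phi_11 rho(1)] / [1 - phi_11 rho(1)] = [0.1731 - (0.274)(0.274)] / [1 - (0.274)(0.274)]
         = 0.098024 / 0.924924 = 0.106.
Therefore phi_{22} = 0.1060.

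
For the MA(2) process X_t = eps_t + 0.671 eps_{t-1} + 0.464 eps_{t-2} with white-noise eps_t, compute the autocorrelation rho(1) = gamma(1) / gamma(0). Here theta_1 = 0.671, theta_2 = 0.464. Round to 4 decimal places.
\rho(1) = 0.5898

For an MA(q) process with theta_0 = 1, the autocovariance is
  gamma(k) = sigma^2 * sum_{i=0..q-k} theta_i * theta_{i+k},
and rho(k) = gamma(k) / gamma(0). Sigma^2 cancels.
  numerator   = (1)*(0.671) + (0.671)*(0.464) = 0.982344.
  denominator = (1)^2 + (0.671)^2 + (0.464)^2 = 1.665537.
  rho(1) = 0.982344 / 1.665537 = 0.5898.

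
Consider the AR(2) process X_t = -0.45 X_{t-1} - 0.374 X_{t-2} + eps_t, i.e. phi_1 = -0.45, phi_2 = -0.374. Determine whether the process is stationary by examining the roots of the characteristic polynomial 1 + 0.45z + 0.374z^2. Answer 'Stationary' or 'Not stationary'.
\text{Stationary}

The AR(p) characteristic polynomial is P(z) = 1 + 0.45z + 0.374z^2.
Stationarity requires all roots to lie outside the unit circle, i.e. |z| > 1 for every root.
Set 1 + (0.45) z + (0.374) z^2 = 0, i.e. a z^2 + b z + c = 0 with a = 0.374, b = 0.45, c = 1.
Discriminant D = b^2 - 4ac = (0.45)^2 - 4*(0.374)*1 = 0.2025 - (1.496) = -1.2935.
D < 0, so the roots are the complex-conjugate pair z = (-b +/- i sqrt(-D)) / (2a) = -0.6016 +/- 1.5205i.
For a conjugate pair |z|^2 = z * conj(z) = (product of roots) = c/a = 1/(0.374) = 2.673797, so |z| = sqrt(2.673797) = 1.6352 for both roots.
Moduli of all roots: 1.6352, 1.6352.
All moduli strictly greater than 1? Yes.
Verdict: Stationary.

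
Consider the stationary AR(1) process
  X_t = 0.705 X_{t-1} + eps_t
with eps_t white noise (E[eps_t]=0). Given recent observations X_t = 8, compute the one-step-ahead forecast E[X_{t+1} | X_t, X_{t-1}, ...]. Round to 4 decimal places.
E[X_{t+1} \mid \mathcal F_t] = 5.6400

For an AR(p) model X_t = c + sum_i phi_i X_{t-i} + eps_t, the
one-step-ahead conditional mean is
  E[X_{t+1} | X_t, ...] = c + sum_i phi_i X_{t+1-i}.
Substitute known values:
  E[X_{t+1} | ...] = (0.705) * (8)
                   = 5.6400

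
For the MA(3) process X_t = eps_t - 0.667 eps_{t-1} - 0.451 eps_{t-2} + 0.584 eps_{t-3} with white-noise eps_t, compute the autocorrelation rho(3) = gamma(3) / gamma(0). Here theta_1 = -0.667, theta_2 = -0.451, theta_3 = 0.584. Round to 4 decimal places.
\rho(3) = 0.2936

For an MA(q) process with theta_0 = 1, the autocovariance is
  gamma(k) = sigma^2 * sum_{i=0..q-k} theta_i * theta_{i+k},
and rho(k) = gamma(k) / gamma(0). Sigma^2 cancels.
  numerator   = (1)*(0.584) = 0.584.
  denominator = (1)^2 + (-0.667)^2 + (-0.451)^2 + (0.584)^2 = 1.989346.
  rho(3) = 0.584 / 1.989346 = 0.2936.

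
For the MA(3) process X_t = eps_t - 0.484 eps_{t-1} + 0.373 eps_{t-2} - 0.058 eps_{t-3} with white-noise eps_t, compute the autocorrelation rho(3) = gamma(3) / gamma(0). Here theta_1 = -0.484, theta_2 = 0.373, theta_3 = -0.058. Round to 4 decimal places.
\rho(3) = -0.0421

For an MA(q) process with theta_0 = 1, the autocovariance is
  gamma(k) = sigma^2 * sum_{i=0..q-k} theta_i * theta_{i+k},
and rho(k) = gamma(k) / gamma(0). Sigma^2 cancels.
  numerator   = (1)*(-0.058) = -0.058.
  denominator = (1)^2 + (-0.484)^2 + (0.373)^2 + (-0.058)^2 = 1.376749.
  rho(3) = -0.058 / 1.376749 = -0.0421.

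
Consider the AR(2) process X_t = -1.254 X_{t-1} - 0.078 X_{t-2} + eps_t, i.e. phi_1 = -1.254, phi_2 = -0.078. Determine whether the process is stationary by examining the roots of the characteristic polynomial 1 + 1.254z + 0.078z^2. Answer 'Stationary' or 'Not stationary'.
\text{Not stationary}

The AR(p) characteristic polynomial is P(z) = 1 + 1.254z + 0.078z^2.
Stationarity requires all roots to lie outside the unit circle, i.e. |z| > 1 for every root.
Set 1 + (1.254) z + (0.078) z^2 = 0, i.e. a z^2 + b z + c = 0 with a = 0.078, b = 1.254, c = 1.
Discriminant D = b^2 - 4ac = (1.254)^2 - 4*(0.078)*1 = 1.572516 - (0.312) = 1.260516.
D >= 0, so the roots are real: z = (-b +/- sqrt(D)) / (2a) = (-1.254 +/- 1.122727) / (0.156).
  z_1 = (-1.254 + 1.122727) / (0.156) = -0.8415,   |z_1| = 0.8415.
  z_2 = (-1.254 - 1.122727) / (0.156) = -15.2354,   |z_2| = 15.2354.
Moduli of all roots: 0.8415, 15.2354.
All moduli strictly greater than 1? No.
Verdict: Not stationary.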